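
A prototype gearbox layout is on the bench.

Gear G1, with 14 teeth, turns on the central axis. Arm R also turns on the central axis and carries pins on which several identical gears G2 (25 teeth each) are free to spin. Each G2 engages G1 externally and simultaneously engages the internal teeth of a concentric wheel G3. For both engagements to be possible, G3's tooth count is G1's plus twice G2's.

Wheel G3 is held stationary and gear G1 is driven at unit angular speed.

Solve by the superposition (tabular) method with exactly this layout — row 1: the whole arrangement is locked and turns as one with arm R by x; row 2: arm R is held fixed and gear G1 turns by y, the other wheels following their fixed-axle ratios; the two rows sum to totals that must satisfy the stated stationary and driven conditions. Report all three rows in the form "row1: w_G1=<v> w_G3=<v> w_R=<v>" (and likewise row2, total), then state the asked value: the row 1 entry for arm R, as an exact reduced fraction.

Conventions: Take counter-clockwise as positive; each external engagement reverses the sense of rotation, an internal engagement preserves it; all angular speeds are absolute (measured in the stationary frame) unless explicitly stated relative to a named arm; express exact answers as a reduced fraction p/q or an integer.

planetary set (14T centre, 25T on arm, 64T internal) — Willis relation
superposition row 1 [locked train]: every member turns x
row 2: sun turns y, ring = −(14/64)·y, arm 0
boundary: total ω_ring = x − (14/64)·y = 0 and total ω_sun = x + y = 1  ⇒  y = 32/39, x = 7/39
row 2 ring = −(14/64)·32/39 = -7/39
totals (row 1 + row 2): sun 7/39 + 32/39 = 1, ring 7/39 + (-7/39) = 0, arm 7/39 + 0 = 7/39
asked cell (row1, arm) = 7/39

row1: w_G1=7/39 w_G3=7/39 w_R=7/39
row2: w_G1=32/39 w_G3=-7/39 w_R=0
total: w_G1=1 w_G3=0 w_R=7/39
asked value: 7/39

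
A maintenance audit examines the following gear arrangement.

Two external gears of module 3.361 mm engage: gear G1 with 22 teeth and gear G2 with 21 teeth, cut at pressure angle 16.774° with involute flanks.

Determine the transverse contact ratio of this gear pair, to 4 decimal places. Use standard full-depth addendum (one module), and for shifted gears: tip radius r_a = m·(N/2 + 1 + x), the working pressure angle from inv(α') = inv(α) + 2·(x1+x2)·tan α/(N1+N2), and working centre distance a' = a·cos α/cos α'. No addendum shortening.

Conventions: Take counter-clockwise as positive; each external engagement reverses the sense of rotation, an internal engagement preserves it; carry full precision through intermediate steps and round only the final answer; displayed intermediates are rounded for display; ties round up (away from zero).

1.7057

recognized (one external pair, fixed centres): single-mesh tooth geometry, m = 3.361, N1 = 22, N2 = 21
base radii: r_b1 = 35.397905, r_b2 = 33.788909
tip radii: r_a1 = 40.332000, r_a2 = 38.651500
no profile shift: α' = α, a' = a
action lengths: √(r_a1²−r_b1²) = 19.330250, √(r_a2²−r_b2²) = 18.768273
base pitch p_b = π·m·cos α = 10.109618
CR = (19.330250 + 18.768273 − 72.261500·sin 16.77400°)/10.109618 = 1.705707
contact ratio ≈ 1.7057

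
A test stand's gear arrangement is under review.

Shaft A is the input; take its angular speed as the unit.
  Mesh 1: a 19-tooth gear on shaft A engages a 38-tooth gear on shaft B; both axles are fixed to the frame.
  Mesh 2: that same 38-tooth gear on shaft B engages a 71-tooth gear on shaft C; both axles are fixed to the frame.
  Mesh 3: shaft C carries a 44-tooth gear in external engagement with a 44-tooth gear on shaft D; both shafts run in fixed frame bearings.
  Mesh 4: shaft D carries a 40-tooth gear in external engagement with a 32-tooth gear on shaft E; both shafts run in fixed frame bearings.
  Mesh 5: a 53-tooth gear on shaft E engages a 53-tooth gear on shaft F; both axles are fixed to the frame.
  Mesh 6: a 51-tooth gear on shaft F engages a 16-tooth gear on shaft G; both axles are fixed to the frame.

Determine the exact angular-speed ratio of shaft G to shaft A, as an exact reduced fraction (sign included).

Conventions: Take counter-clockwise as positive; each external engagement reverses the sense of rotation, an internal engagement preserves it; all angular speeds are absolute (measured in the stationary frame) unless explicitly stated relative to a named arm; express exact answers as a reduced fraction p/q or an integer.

class = fixed-axis compound train [6 meshes; 6 ratios multiply, 6 sense flips]
mesh 1 [19T→38T]: running ratio 1/2, sense −
mesh 2 [38T→71T]: running ratio 19/71, sense +
mesh 3 [44T→44T]: running ratio 19/71, sense −
mesh 4 [40T→32T]: running ratio 95/284, sense +
mesh 5 [53T→53T]: running ratio 95/284, sense −
mesh 6 [51T→16T]: running ratio 4845/4544, sense +
ω_out/ω_in = 4845/4544

4845/4544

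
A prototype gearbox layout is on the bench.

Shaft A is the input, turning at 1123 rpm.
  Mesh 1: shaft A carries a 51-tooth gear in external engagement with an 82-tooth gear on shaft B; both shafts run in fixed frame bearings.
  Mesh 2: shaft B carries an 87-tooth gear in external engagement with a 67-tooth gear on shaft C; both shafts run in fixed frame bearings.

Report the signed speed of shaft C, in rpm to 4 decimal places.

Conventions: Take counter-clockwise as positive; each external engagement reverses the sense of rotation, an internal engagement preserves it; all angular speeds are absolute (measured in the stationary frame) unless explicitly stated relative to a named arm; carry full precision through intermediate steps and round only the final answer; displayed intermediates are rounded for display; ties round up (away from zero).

+906.9441 rpm

2-mesh fixed-axis compound train (all bearings frame-fixed)
mesh 1 [51T→82T]: ω = 1123.0000×51/82 = 698.4512 rpm, sense flips to −
mesh 2 [87T→67T]: ω = 698.4512×87/67 = 906.9441 rpm, sense flips to +
signed output speed = +906.9441 rpm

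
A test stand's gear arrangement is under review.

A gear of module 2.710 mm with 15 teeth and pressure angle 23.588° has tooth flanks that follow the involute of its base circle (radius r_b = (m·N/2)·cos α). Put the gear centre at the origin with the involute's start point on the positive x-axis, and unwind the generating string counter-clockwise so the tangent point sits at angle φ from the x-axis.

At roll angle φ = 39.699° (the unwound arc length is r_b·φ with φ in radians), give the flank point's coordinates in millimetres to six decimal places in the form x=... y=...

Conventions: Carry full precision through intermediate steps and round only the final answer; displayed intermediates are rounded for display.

class = single-mesh tooth geometry [base-circle involute, m = 2.710, 15T]
pitch radius r_p = m·N/2 = 2.710·15/2 = 20.325000
base radius r_b = r_p·cos α = 20.325000·cos 23.588° = 18.626776
roll angle φ = 39.699° = 0.69287826 rad
x = r_b·(cos φ + φ·sin φ) = 22.575462
y = r_b·(sin φ − φ·cos φ) = 1.967853

x=22.575462 y=1.967853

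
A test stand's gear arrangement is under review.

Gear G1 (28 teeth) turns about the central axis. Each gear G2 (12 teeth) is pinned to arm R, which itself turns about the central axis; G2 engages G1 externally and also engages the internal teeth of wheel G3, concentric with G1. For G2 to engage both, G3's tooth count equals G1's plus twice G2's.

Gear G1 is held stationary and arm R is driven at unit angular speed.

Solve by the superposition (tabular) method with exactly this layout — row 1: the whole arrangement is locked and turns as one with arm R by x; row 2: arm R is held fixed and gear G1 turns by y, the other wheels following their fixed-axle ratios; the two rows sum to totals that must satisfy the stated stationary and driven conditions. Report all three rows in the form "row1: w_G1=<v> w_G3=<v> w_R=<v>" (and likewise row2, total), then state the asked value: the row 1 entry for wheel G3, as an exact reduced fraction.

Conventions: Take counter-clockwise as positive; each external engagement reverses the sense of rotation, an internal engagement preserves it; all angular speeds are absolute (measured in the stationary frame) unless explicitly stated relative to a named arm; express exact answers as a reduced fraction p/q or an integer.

class = planetary set [G3 = 28+2·12 = 52; Willis about the carrier]
superposition row 1 [locked train]: every member turns x
row 2 — arm fixed, fixed-axis ratios: sun y, ring −(28/52)·y, arm 0
boundary: total ω_sun = x + y = 0 and total ω_arm = x = 1  ⇒  y = -1, x = 1
row 2 ring = −(28/52)·(-1) = 7/13
totals (row 1 + row 2): sun 1 + (-1) = 0, ring 1 + 7/13 = 20/13, arm 1 + 0 = 1
asked cell (row1, ring) = 1

row1: w_G1=1 w_G3=1 w_R=1
row2: w_G1=-1 w_G3=7/13 w_R=0
total: w_G1=0 w_G3=20/13 w_R=1
asked value: 1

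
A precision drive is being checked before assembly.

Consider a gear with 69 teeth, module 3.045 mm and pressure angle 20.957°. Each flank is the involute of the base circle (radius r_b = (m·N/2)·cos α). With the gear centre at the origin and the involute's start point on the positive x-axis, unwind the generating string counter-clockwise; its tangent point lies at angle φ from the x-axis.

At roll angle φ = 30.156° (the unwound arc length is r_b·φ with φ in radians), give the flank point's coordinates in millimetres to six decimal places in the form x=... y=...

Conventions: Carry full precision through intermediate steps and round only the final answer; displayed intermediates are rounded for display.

class = single-mesh tooth geometry [base-circle involute, m = 3.045, 69T]
pitch radius r_p = m·N/2 = 3.045·69/2 = 105.052500
base radius r_b = r_p·cos α = 105.052500·cos 20.957° = 98.103184
roll angle φ = 30.156° = 0.52632149 rad
x = r_b·(cos φ + φ·sin φ) = 110.764542
y = r_b·(sin φ − φ·cos φ) = 4.636994

x=110.764542 y=4.636994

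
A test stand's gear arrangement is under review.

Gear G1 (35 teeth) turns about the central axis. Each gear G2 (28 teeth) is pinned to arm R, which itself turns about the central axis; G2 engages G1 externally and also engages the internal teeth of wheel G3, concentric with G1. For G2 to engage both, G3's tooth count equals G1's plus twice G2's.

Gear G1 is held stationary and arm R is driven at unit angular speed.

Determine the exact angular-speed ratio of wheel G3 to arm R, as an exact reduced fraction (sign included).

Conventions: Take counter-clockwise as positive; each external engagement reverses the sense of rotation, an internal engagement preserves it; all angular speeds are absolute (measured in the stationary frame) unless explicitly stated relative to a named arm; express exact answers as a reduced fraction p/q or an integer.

recognized (axles ride arm R): planetary set, 35/28/91 teeth
ring teeth: 35 + 2·28 = 91
35(ω_sun−ω_arm) = −91(ω_ring−ω_arm),  ω_sun = 0, ω_arm = 1
ω_ring = 1 − (35/91)(0−1) = 18/13
ω_out/ω_in = 18/13

18/13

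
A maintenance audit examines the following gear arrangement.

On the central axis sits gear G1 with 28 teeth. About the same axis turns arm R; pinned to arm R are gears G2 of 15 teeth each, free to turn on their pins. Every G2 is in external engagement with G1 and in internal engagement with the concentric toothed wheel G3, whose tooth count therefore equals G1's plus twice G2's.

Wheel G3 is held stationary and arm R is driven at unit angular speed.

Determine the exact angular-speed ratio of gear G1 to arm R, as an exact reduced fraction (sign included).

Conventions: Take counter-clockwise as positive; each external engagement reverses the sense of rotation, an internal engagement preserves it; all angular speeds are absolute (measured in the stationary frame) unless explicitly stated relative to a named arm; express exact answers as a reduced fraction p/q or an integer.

43/14

planetary set (28T centre, 15T on arm, 58T internal) — Willis relation
ring teeth: 28 + 2·15 = 58
28(ω_sun−ω_arm) = −58(ω_ring−ω_arm),  ω_ring = 0, ω_arm = 1
ω_sun = 1 − (58/28)(0−1) = 43/14
ω_out/ω_in = 43/14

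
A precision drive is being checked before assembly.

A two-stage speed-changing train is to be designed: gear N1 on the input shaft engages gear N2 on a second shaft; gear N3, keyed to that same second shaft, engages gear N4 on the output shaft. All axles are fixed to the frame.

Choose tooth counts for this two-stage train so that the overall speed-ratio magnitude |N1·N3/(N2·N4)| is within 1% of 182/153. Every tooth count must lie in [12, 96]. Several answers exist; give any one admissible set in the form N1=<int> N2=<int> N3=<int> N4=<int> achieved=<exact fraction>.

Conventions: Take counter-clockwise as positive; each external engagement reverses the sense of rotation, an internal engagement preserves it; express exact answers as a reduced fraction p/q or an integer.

N1=13 N2=17 N3=28 N4=18 achieved=182/153

topology: fixed-axis compound train — 2 stages, target 182/153
target = 182/153 in lowest terms: an exact hit needs N1·N3 = k·182 and N2·N4 = k·153 for one integer k, every count in [12, 96]; additionally prefer no 1:1 stage (N1 ≠ N2, N3 ≠ N4)
k = 1: no 1:1-free in-range split of k·182 and k·153 into factor pairs; take k = 2
k = 2: N1·N3 = 364 = 13·28, N2·N4 = 306 = 17·18
achieved = 13·28/(17·18) = 182/153; |achieved − target| = 0 ≤ 91/7650 ✓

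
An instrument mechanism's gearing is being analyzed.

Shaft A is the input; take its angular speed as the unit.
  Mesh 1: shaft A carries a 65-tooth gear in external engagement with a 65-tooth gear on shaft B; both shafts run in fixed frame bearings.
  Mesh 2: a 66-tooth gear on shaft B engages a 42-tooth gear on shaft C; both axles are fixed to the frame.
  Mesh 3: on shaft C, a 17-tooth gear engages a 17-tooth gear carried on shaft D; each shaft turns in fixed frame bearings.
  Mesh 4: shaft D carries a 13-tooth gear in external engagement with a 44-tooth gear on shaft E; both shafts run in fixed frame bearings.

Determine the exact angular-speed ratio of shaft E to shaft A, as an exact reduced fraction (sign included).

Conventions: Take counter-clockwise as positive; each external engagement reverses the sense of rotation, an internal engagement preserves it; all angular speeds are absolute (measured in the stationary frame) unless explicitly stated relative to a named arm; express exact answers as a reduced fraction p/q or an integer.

class = fixed-axis compound train [4 meshes; 4 ratios multiply, 4 sense flips]
mesh 1 [65T→65T]: running ratio 1, sense −
mesh 2 [66T→42T]: running ratio 11/7, sense +
mesh 3 [17T→17T]: running ratio 11/7, sense −
mesh 4 [13T→44T]: running ratio 13/28, sense +
ω_out/ω_in = 13/28

13/28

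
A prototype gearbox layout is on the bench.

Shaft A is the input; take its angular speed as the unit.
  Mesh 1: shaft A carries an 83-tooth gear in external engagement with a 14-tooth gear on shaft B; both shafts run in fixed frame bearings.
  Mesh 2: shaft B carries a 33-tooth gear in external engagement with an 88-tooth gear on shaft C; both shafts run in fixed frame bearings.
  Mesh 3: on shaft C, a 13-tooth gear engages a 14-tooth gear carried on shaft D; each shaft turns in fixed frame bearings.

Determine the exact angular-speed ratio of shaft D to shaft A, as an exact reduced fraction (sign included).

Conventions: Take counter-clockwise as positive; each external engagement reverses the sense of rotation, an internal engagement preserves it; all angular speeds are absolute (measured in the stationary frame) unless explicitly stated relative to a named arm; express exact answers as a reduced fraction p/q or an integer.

-3237/1568

class = fixed-axis compound train [3 meshes; 3 ratios multiply, 3 sense flips]
mesh 1 [83T→14T]: running ratio 83/14, sense −
mesh 2 [33T→88T]: running ratio 249/112, sense +
mesh 3 [13T→14T]: running ratio 3237/1568, sense −
ω_out/ω_in = -3237/1568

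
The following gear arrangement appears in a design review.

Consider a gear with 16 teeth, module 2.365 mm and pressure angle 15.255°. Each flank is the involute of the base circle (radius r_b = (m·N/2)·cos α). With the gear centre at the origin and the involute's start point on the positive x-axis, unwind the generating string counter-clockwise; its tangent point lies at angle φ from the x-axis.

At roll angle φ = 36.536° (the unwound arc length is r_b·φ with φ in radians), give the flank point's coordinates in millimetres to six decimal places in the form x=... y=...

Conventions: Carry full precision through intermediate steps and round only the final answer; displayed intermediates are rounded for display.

single-mesh involute tooth geometry (16T wheel at module 2.365)
pitch radius r_p = m·N/2 = 2.365·16/2 = 18.920000
base radius r_b = r_p·cos α = 18.920000·cos 15.255° = 18.253342
roll angle φ = 36.536° = 0.63767350 rad
x = r_b·(cos φ + φ·sin φ) = 21.595669
y = r_b·(sin φ − φ·cos φ) = 1.514442

x=21.595669 y=1.514442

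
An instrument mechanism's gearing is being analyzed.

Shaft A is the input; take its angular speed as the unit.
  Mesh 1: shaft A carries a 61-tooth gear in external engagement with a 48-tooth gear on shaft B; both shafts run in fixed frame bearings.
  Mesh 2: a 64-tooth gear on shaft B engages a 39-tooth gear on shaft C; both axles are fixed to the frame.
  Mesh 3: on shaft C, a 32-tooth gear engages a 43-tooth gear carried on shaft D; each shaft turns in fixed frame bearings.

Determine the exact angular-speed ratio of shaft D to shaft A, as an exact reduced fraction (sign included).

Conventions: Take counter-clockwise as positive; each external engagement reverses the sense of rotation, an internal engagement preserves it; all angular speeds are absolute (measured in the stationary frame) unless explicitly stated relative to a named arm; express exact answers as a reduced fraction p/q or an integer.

-7808/5031

class = fixed-axis compound train [3 meshes; 3 ratios multiply, 3 sense flips]
mesh 1 [61T→48T]: running ratio 61/48, sense −
mesh 2 [64T→39T]: running ratio 244/117, sense +
mesh 3 [32T→43T]: running ratio 7808/5031, sense −
ω_out/ω_in = -7808/5031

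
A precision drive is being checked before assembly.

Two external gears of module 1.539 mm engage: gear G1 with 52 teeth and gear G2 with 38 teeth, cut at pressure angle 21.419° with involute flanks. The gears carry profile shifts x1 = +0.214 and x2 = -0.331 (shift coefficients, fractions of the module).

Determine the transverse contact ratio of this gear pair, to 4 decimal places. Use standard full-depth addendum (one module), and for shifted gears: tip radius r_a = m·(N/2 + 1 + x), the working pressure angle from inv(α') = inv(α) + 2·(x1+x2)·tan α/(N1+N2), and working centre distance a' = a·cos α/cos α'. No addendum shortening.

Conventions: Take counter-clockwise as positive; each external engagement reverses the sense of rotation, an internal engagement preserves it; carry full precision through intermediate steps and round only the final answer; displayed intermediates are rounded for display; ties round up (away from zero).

recognized (one external pair, fixed centres): single-mesh tooth geometry, m = 1.539, N1 = 52, N2 = 38
base radii: r_b1 = 37.250424, r_b2 = 27.221464
tip radii: r_a1 = 41.882346, r_a2 = 30.270591
inv(α') = inv(21.419°) + 2·(+0.214-0.331)·tan α/(52+38) = 0.01742631  ⇒  α' = 21.03161°
a' = a·cos α / cos α' = 69.2550·cos 21.419°/cos 21.03161° = 69.073376
action lengths: √(r_a1²−r_b1²) = 19.145152, √(r_a2²−r_b2²) = 13.240113
base pitch p_b = π·m·cos α = 4.500987
CR = (19.145152 + 13.240113 − 69.073376·sin 21.03161°)/4.500987 = 1.687633
contact ratio ≈ 1.6876

1.6876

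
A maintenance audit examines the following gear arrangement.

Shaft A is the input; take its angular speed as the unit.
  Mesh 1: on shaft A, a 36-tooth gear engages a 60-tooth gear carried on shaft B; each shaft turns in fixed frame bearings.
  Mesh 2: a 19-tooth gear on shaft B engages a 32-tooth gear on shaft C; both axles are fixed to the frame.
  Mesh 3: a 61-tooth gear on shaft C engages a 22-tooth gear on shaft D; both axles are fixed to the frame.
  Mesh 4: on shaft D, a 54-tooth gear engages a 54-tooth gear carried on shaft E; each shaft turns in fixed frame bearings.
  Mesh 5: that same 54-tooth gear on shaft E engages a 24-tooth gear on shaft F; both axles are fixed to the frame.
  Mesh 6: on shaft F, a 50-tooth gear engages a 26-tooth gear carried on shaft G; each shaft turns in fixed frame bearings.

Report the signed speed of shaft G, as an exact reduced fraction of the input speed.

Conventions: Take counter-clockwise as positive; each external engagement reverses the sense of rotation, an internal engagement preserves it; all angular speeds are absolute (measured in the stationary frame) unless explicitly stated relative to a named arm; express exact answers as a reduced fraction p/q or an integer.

6-mesh fixed-axis compound train (all bearings frame-fixed)
mesh 1 [36T→60T]: |ω|/ω_in = 1×36/60 = 3/5, sense flips to −
mesh 2 [19T→32T]: |ω|/ω_in = (3/5)×19/32 = 57/160, sense flips to +
mesh 3 [61T→22T]: |ω|/ω_in = (57/160)×61/22 = 3477/3520, sense flips to −
mesh 4 [54T→54T]: |ω|/ω_in = (3477/3520)×54/54 = 3477/3520, sense flips to +
mesh 5 [54T→24T]: |ω|/ω_in = (3477/3520)×54/24 = 31293/14080, sense flips to −
mesh 6 [50T→26T]: |ω|/ω_in = (31293/14080)×50/26 = 156465/36608, sense flips to +
signed output speed (× input speed) = 156465/36608

156465/36608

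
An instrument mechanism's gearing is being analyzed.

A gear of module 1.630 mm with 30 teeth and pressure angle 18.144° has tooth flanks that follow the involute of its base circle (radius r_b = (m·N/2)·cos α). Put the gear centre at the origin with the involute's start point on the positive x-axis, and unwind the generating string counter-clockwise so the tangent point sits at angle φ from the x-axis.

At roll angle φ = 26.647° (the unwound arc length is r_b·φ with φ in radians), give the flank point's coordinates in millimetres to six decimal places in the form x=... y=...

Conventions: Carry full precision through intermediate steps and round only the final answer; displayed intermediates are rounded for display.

x=25.612774 y=0.762363

recognized (one wheel, involute flank): single-mesh tooth geometry, m = 1.630, N = 30
pitch radius r_p = m·N/2 = 1.630·30/2 = 24.450000
base radius r_b = r_p·cos α = 24.450000·cos 18.144° = 23.234269
roll angle φ = 26.647° = 0.46507789 rad
x = r_b·(cos φ + φ·sin φ) = 25.612774
y = r_b·(sin φ − φ·cos φ) = 0.762363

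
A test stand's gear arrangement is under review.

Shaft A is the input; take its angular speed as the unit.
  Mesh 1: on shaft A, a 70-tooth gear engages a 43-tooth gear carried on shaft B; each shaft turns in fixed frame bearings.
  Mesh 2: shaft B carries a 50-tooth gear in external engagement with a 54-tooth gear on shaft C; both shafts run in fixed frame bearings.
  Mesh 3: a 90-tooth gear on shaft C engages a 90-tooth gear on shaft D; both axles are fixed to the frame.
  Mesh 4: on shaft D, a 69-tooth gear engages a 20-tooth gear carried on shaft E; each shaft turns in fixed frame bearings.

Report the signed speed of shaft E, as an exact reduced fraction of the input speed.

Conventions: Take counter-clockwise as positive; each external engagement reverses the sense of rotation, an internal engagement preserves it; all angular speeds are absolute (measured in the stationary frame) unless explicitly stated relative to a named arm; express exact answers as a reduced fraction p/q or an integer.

4-mesh fixed-axis compound train (all bearings frame-fixed)
mesh 1 [70T→43T]: |ω|/ω_in = 1×70/43 = 70/43, sense flips to −
mesh 2 [50T→54T]: |ω|/ω_in = (70/43)×50/54 = 1750/1161, sense flips to +
mesh 3 [90T→90T]: |ω|/ω_in = (1750/1161)×90/90 = 1750/1161, sense flips to −
mesh 4 [69T→20T]: |ω|/ω_in = (1750/1161)×69/20 = 4025/774, sense flips to +
signed output speed (× input speed) = 4025/774

4025/774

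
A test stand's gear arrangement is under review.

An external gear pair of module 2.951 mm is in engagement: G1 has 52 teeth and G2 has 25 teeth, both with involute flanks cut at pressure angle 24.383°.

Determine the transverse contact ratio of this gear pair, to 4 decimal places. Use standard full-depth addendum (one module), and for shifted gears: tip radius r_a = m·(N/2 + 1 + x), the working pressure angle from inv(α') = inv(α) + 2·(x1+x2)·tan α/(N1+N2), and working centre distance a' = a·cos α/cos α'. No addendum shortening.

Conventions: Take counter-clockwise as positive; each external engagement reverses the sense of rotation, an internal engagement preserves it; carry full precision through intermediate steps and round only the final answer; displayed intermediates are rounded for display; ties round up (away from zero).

1.5133

recognized (one external pair, fixed centres): single-mesh tooth geometry, m = 2.951, N1 = 52, N2 = 25
base radii: r_b1 = 69.882516, r_b2 = 33.597363
tip radii: r_a1 = 79.677000, r_a2 = 39.838500
no profile shift: α' = α, a' = a
action lengths: √(r_a1²−r_b1²) = 38.273467, √(r_a2²−r_b2²) = 21.408486
base pitch p_b = π·m·cos α = 8.443938
CR = (38.273467 + 21.408486 − 113.613500·sin 24.38300°)/8.443938 = 1.513324
contact ratio ≈ 1.5133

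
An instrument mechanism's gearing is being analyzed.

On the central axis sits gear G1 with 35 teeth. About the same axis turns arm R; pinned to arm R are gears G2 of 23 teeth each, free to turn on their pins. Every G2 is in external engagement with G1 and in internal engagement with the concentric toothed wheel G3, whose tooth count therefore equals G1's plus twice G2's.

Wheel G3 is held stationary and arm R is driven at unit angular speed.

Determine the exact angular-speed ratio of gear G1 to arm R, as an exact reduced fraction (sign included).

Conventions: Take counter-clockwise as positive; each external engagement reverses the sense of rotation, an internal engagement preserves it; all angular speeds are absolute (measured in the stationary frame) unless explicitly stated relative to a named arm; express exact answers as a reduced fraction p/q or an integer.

116/35

class = planetary set [G3 = 35+2·23 = 81; Willis about the carrier]
ring teeth: 35 + 2·23 = 81
35(ω_sun−ω_arm) = −81(ω_ring−ω_arm),  ω_ring = 0, ω_arm = 1
ω_sun = 1 − (81/35)(0−1) = 116/35
ω_out/ω_in = 116/35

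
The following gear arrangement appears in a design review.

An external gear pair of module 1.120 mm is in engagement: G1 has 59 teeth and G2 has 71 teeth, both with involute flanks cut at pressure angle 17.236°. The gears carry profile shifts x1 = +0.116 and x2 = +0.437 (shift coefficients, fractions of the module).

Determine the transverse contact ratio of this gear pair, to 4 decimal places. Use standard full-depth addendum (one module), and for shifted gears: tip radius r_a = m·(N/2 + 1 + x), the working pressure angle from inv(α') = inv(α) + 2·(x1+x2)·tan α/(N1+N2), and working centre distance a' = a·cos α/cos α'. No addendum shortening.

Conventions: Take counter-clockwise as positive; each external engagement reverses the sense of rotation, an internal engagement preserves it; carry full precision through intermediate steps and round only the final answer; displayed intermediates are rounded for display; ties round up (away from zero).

single-mesh involute tooth geometry (59T engaging 71T at module 1.120)
base radii: r_b1 = 31.556252, r_b2 = 37.974473
tip radii: r_a1 = 34.289920, r_a2 = 41.369440
inv(α') = inv(17.236°) + 2·(+0.116+0.437)·tan α/(59+71) = 0.01205485  ⇒  α' = 18.67501°
a' = a·cos α / cos α' = 72.8000·cos 17.236°/cos 18.67501° = 73.394966
action lengths: √(r_a1²−r_b1²) = 13.416466, √(r_a2²−r_b2²) = 16.412495
base pitch p_b = π·m·cos α = 3.360573
CR = (13.416466 + 16.412495 − 73.394966·sin 18.67501°)/3.360573 = 1.882986
contact ratio ≈ 1.8830

1.8830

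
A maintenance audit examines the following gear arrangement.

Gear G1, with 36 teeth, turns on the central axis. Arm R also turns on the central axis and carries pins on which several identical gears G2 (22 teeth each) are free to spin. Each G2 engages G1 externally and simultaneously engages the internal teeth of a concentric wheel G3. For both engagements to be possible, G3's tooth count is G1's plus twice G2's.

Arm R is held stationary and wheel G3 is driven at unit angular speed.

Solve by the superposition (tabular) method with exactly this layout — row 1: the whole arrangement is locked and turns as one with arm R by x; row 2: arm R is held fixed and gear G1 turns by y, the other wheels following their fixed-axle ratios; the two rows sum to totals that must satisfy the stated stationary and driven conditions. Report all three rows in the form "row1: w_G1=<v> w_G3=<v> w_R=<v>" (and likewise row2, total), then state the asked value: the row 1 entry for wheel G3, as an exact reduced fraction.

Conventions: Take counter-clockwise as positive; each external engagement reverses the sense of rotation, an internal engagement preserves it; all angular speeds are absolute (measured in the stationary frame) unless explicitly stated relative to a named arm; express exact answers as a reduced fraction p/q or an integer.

row1: w_G1=0 w_G3=0 w_R=0
row2: w_G1=-20/9 w_G3=1 w_R=0
total: w_G1=-20/9 w_G3=1 w_R=0
asked value: 0

class = planetary set [G3 = 36+2·22 = 80; Willis about the carrier]
superposition row 1 [locked train]: every member turns x
row 2: sun turns y, ring = −(36/80)·y, arm 0
boundary: total ω_arm = x = 0 and total ω_ring = x − (36/80)·y = 1  ⇒  y = -20/9, x = 0
row 2 ring = −(36/80)·(-20/9) = 1
totals (row 1 + row 2): sun 0 + (-20/9) = -20/9, ring 0 + 1 = 1, arm 0 + 0 = 0
asked cell (row1, ring) = 0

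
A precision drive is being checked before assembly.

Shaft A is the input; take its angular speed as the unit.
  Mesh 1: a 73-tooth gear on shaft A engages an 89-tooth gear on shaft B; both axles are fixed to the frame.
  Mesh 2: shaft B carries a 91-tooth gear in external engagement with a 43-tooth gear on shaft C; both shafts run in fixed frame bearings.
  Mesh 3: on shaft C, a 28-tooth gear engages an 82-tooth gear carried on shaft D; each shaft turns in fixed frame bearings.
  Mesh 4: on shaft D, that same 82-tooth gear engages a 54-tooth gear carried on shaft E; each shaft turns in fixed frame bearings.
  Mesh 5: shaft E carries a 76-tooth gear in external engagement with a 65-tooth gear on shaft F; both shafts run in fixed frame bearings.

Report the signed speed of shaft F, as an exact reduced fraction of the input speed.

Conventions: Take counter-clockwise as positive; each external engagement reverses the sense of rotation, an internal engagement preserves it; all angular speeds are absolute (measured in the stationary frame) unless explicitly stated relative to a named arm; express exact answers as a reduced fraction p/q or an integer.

-543704/516645

5-mesh fixed-axis compound train (all bearings frame-fixed)
mesh 1 [73T→89T]: |ω|/ω_in = 1×73/89 = 73/89, sense flips to −
mesh 2 [91T→43T]: |ω|/ω_in = (73/89)×91/43 = 6643/3827, sense flips to +
mesh 3 [28T→82T]: |ω|/ω_in = (6643/3827)×28/82 = 93002/156907, sense flips to −
mesh 4 [82T→54T]: |ω|/ω_in = (93002/156907)×82/54 = 93002/103329, sense flips to +
mesh 5 [76T→65T]: |ω|/ω_in = (93002/103329)×76/65 = 543704/516645, sense flips to −
signed output speed (× input speed) = -543704/516645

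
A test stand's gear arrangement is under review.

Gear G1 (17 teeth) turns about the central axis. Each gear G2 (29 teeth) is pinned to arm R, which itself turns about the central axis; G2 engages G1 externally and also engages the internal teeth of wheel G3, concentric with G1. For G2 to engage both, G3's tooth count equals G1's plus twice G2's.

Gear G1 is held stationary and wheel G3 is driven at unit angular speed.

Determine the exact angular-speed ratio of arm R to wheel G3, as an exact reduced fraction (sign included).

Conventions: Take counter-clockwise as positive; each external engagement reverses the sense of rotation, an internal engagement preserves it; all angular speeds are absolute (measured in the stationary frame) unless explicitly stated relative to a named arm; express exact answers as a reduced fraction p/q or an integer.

recognized (axles ride arm R): planetary set, 17/29/75 teeth
ring teeth: 17 + 2·29 = 75
17(ω_sun−ω_arm) = −75(ω_ring−ω_arm),  ω_sun = 0, ω_ring = 1
17(0−ω_arm) = −75(1−ω_arm)  ⇒  92·ω_arm = 75  ⇒  ω_arm = 75/92
ω_out/ω_in = 75/92

75/92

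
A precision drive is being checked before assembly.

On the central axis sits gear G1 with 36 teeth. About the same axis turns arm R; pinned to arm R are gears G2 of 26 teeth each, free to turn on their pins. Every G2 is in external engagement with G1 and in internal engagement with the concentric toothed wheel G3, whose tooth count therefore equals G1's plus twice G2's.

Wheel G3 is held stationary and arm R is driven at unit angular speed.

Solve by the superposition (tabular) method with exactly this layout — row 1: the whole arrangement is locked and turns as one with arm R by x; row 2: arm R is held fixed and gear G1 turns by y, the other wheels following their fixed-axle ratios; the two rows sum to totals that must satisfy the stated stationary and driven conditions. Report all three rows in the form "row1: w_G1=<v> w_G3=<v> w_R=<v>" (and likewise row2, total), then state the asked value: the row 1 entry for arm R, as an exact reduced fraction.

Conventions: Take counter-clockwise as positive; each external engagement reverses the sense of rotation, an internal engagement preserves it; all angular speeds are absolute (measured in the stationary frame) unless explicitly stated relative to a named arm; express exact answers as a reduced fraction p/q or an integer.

recognized (axles ride arm R): planetary set, 36/26/88 teeth
superposition row 1 [locked train]: every member turns x
superposition row 2 [arm held]: sun y, ring −(36/88)·y, arm 0
boundary: total ω_ring = x − (36/88)·y = 0 and total ω_arm = x = 1  ⇒  y = 22/9, x = 1
row 2 ring = −(36/88)·22/9 = -1
totals (row 1 + row 2): sun 1 + 22/9 = 31/9, ring 1 + (-1) = 0, arm 1 + 0 = 1
asked cell (row1, arm) = 1

row1: w_G1=1 w_G3=1 w_R=1
row2: w_G1=22/9 w_G3=-1 w_R=0
total: w_G1=31/9 w_G3=0 w_R=1
asked value: 1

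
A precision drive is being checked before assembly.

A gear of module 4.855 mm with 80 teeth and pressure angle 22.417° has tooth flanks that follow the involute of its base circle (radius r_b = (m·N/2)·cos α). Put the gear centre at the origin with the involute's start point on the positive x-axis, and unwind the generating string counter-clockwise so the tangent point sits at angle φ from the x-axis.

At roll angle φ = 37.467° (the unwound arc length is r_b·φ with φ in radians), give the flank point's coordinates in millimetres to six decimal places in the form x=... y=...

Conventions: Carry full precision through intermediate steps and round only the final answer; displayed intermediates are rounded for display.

recognized (one wheel, involute flank): single-mesh tooth geometry, m = 4.855, N = 80
pitch radius r_p = m·N/2 = 4.855·80/2 = 194.200000
base radius r_b = r_p·cos α = 194.200000·cos 22.417° = 179.524874
roll angle φ = 37.467° = 0.65392251 rad
x = r_b·(cos φ + φ·sin φ) = 213.901691
y = r_b·(sin φ − φ·cos φ) = 16.028625

x=213.901691 y=16.028625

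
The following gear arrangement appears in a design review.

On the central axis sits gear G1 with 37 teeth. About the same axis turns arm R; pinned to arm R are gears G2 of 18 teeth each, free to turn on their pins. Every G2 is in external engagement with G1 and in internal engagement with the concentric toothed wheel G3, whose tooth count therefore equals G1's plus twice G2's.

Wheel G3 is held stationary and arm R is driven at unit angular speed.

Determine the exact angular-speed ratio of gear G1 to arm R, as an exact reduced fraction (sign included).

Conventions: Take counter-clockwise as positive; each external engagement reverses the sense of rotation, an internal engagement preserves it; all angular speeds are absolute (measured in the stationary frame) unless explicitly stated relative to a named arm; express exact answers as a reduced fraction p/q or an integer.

110/37

recognized (axles ride arm R): planetary set, 37/18/73 teeth
ring teeth: 37 + 2·18 = 73
37(ω_sun−ω_arm) = −73(ω_ring−ω_arm),  ω_ring = 0, ω_arm = 1
ω_sun = 1 − (73/37)(0−1) = 110/37
ω_out/ω_in = 110/37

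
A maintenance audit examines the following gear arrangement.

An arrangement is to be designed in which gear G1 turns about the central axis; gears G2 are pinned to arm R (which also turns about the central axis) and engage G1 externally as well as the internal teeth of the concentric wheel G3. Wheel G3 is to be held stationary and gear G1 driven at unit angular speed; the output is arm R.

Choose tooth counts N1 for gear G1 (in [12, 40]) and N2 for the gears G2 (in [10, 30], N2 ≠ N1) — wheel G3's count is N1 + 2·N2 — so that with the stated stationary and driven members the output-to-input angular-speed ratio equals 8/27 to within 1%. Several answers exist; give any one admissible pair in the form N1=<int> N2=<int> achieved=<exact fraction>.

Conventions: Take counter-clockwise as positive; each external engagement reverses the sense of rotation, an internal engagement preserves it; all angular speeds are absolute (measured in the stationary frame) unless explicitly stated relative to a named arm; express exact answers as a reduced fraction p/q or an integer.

planetary set to be sized for 8/27 (Willis relation)
Willis with ω_ring = 0: ω_arm/ω_sun = N1/(N1+N3); set equal to 8/27  ⇒  N3/N1 = 1/(8/27) − 1 = 19/8
N3 = N1 + 2·N2  ⇒  N2/N1 = (N3/N1 − 1)/2 = (19/8 − 1)/2 = 11/16
smallest multiple with N1 ≥ 12 and N2 ≥ 10: k = 1  ⇒  N1 = 1·16 = 16, N2 = 1·11 = 11 (N1 ≤ 40, N2 ≤ 30, N2 ≠ N1 ✓), N3 = 16 + 2·11 = 38
check: N1/(N1+N3) with N1 = 16, N3 = 38 gives 8/27; |achieved − target| = 0 ≤ 2/675 ✓

N1=16 N2=11 achieved=8/27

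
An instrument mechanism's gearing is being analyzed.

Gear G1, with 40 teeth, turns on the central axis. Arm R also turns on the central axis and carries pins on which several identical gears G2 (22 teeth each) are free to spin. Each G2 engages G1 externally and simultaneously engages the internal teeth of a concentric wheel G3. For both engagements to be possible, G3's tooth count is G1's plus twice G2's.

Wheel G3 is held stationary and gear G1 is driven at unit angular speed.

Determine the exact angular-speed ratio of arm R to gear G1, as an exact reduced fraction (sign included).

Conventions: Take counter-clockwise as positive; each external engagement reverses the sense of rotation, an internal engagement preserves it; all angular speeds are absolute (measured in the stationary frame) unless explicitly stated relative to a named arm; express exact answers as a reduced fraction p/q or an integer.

10/31

topology: planetary set — G1 40T / G2 22T / G3 84T, arm = carrier (Willis)
ring teeth: 40 + 2·22 = 84
40(ω_sun−ω_arm) = −84(ω_ring−ω_arm),  ω_ring = 0, ω_sun = 1
40(1−ω_arm) = −84(0−ω_arm)  ⇒  124·ω_arm = 40  ⇒  ω_arm = 10/31
ω_out/ω_in = 10/31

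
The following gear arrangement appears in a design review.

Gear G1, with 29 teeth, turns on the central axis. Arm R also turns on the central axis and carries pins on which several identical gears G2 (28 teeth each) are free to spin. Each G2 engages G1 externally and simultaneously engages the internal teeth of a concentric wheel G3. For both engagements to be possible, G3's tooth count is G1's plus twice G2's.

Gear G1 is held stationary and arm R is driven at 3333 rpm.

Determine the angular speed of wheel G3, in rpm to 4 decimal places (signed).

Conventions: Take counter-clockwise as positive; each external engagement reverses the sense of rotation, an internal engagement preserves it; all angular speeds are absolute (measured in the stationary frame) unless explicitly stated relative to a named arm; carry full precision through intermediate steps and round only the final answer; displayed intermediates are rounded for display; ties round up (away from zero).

+4470.1412 rpm

recognized (axles ride arm R): planetary set, 29/28/85 teeth
normalise by the input: solve with ω_arm = 1, then scale by 3333 rpm
ring teeth: 29 + 2·28 = 85
29(ω_sun−ω_arm) = −85(ω_ring−ω_arm),  ω_sun = 0, ω_arm = 1
ω_ring = 1 − (29/85)(0−1) = 114/85
scale: ω_ring = 114/85 × 3333 rpm = +4470.1412 rpm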